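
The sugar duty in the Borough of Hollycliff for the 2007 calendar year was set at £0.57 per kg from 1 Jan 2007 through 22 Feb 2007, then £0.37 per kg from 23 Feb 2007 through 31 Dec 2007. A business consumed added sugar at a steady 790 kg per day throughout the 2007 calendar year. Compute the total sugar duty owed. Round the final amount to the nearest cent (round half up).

1 Jan – 22 Feb 2007: 53 days × 790 kg/day = 41,870 kg at £0.57/kg → £23865.90
23 Feb – 31 Dec 2007: 312 days × 790 kg/day = 246,480 kg at £0.37/kg → £91197.60

£115063.50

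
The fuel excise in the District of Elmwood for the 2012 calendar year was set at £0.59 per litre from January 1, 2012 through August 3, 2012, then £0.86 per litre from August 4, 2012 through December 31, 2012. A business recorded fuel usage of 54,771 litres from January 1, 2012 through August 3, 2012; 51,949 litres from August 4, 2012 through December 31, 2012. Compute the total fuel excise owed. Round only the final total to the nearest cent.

January 1 – August 3, 2012: 54,771 litres at £0.59/litre → £32314.89
August 4 – December 31, 2012: 51,949 litres at £0.86/litre → £44676.14

£76991.03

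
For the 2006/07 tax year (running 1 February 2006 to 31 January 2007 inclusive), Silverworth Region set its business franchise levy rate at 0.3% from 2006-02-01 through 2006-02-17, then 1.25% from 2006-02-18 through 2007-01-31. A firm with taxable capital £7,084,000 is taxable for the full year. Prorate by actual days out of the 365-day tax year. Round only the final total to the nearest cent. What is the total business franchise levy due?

£85,415.57

2006-02-01 to 2006-02-17: 17 days at 0.3% → £7,084,000 × 0.3% × 17/365 = £989.8192
2006-02-18 to 2007-01-31: 348 days at 1.25% → £7,084,000 × 1.25% × 348/365 = £84,425.7534
Total = £85,415.5726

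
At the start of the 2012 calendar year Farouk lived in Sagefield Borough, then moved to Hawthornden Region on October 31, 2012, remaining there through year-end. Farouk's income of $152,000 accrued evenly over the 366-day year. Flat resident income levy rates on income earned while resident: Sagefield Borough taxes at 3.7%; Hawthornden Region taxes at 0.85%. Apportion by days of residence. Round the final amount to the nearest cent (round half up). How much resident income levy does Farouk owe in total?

Sagefield Borough, January 1 – October 30, 2012: 304 days → $152,000 × 3.7% × 304/366 = $4,671.3005
Hawthornden Region, October 31 – December 31, 2012: 62 days → $152,000 × 0.85% × 62/366 = $218.8634
Total = $4,890.1639

$4,890.16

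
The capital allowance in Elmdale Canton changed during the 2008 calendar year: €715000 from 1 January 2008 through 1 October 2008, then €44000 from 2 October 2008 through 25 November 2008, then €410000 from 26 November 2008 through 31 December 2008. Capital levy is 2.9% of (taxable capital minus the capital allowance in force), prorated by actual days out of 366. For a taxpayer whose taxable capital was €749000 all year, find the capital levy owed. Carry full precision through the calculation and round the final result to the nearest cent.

1 January – 1 October 2008: 275 days, exemption €715000 → (€749000 − €715000) × 2.9% × 275/366 = €740.8470
2 October – 25 November 2008: 55 days, exemption €44000 → (€749000 − €44000) × 2.9% × 55/366 = €3072.3361
26 November – 31 December 2008: 36 days, exemption €410000 → (€749000 − €410000) × 2.9% × 36/366 = €966.9836
Total = €4780.1667

€4780.17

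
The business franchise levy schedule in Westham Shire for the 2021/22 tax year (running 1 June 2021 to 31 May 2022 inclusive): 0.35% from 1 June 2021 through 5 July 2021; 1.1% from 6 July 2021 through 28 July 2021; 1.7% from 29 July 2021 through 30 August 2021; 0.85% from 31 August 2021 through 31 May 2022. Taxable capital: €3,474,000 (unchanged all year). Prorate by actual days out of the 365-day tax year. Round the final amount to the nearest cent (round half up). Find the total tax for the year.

1 June – 5 July 2021: 35 days at 0.35% → €3,474,000 × 0.35% × 35/365 = €1,165.9315
6 July – 28 July 2021: 23 days at 1.1% → €3,474,000 × 1.1% × 23/365 = €2,408.0055
29 July – 30 August 2021: 33 days at 1.7% → €3,474,000 × 1.7% × 33/365 = €5,339.4904
31 August 2021 – 31 May 2022: 274 days at 0.85% → €3,474,000 × 0.85% × 274/365 = €22,166.9753
Total = €31,080.4027

€31,080.40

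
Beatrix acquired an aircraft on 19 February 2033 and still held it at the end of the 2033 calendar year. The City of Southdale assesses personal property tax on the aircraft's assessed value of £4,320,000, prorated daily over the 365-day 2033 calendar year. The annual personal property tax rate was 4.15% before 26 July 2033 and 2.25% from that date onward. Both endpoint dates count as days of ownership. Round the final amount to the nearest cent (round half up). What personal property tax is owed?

£119,456.88

19 February – 25 July 2033: 157 days at 4.15% → £4,320,000 × 4.15% × 157/365 = £77,114.9589
26 July – 31 December 2033: 159 days at 2.25% → £4,320,000 × 2.25% × 159/365 = £42,341.9178
Total = £119,456.8767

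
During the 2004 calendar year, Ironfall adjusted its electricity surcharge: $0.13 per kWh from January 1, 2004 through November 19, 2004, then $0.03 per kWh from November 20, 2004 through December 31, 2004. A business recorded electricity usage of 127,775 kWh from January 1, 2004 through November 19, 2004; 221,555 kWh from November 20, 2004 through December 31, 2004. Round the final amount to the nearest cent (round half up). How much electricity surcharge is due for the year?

January 1 – November 19, 2004: 127,775 kWh at $0.13/kWh → $16,610.75
November 20 – December 31, 2004: 221,555 kWh at $0.03/kWh → $6,646.65

$23,257.40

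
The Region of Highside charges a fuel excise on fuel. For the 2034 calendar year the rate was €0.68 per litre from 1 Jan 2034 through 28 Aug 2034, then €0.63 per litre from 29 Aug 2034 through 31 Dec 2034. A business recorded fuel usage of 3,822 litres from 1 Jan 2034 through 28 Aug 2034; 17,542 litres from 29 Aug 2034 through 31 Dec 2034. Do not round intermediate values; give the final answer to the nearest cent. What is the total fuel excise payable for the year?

1 Jan – 28 Aug 2034: 3,822 litres at €0.68/litre → €2598.96
29 Aug – 31 Dec 2034: 17,542 litres at €0.63/litre → €11051.46

€13650.42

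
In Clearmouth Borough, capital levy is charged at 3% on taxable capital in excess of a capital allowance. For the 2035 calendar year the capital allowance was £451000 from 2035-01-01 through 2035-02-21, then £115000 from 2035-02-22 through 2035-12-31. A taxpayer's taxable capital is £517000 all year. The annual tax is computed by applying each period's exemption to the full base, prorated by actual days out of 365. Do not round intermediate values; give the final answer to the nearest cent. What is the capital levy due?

£10623.95

2035-01-01 to 2035-02-21: 52 days, exemption £451000 → (£517000 − £451000) × 3% × 52/365 = £282.0822
2035-02-22 to 2035-12-31: 313 days, exemption £115000 → (£517000 − £115000) × 3% × 313/365 = £10341.8630
Total = £10623.9452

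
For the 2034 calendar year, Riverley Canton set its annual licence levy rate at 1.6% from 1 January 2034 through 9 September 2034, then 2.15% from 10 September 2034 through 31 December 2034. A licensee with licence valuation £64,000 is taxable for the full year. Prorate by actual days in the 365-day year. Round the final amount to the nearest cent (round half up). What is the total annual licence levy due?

1 January – 9 September 2034: 252 days at 1.6% → £64,000 × 1.6% × 252/365 = £706.9808
10 September – 31 December 2034: 113 days at 2.15% → £64,000 × 2.15% × 113/365 = £425.9945
Total = £1,132.9753

£1,132.98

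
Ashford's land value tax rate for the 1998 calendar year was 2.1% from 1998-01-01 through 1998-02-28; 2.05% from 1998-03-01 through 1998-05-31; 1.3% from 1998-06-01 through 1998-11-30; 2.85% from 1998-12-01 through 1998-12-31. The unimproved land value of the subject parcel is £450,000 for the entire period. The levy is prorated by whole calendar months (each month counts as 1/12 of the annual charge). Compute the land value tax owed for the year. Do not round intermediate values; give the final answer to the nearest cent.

£7,875.00

1998-01-01 to 1998-02-28: 2 months at 2.1% → £450,000 × 2.1% × 2/12 = £1,575.0000
1998-03-01 to 1998-05-31: 3 months at 2.05% → £450,000 × 2.05% × 3/12 = £2,306.2500
1998-06-01 to 1998-11-30: 6 months at 1.3% → £450,000 × 1.3% × 6/12 = £2,925.0000
1998-12-01 to 1998-12-31: 1 month at 2.85% → £450,000 × 2.85% × 1/12 = £1,068.7500
Total = £7,875.0000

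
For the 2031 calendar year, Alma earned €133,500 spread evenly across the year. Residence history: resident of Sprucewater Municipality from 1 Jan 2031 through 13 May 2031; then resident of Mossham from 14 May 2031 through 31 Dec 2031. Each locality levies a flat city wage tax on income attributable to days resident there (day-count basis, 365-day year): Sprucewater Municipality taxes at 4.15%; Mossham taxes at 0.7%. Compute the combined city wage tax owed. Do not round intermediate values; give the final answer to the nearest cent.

Sprucewater Municipality, 1 Jan – 13 May 2031: 133 days → €133,500 × 4.15% × 133/365 = €2,018.7760
Mossham, 14 May – 31 Dec 2031: 232 days → €133,500 × 0.7% × 232/365 = €593.9836
Total = €2,612.7596

€2,612.76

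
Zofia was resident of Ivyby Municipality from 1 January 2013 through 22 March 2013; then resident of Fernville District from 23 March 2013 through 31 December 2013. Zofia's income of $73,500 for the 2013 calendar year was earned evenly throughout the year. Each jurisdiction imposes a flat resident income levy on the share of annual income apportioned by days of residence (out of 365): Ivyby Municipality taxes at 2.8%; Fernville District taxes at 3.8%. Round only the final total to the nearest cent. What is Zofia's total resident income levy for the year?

Ivyby Municipality, 1 January – 22 March 2013: 81 days → $73,500 × 2.8% × 81/365 = $456.7068
Fernville District, 23 March – 31 December 2013: 284 days → $73,500 × 3.8% × 284/365 = $2,173.1836
Total = $2,629.8904

$2,629.89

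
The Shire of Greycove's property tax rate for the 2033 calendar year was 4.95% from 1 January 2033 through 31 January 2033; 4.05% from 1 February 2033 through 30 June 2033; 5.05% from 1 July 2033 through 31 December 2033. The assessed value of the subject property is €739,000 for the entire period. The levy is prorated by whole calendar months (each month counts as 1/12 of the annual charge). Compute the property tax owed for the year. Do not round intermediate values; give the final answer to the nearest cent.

1 January – 31 January 2033: 1 month at 4.95% → €739,000 × 4.95% × 1/12 = €3,048.3750
1 February – 30 June 2033: 5 months at 4.05% → €739,000 × 4.05% × 5/12 = €12,470.6250
1 July – 31 December 2033: 6 months at 5.05% → €739,000 × 5.05% × 6/12 = €18,659.7500
Total = €34,178.7500

€34,178.75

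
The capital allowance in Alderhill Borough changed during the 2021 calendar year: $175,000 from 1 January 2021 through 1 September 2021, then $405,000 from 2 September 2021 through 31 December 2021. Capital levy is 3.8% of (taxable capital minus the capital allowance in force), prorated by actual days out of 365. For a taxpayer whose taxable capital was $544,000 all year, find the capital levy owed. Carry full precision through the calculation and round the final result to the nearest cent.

1 January – 1 September 2021: 244 days, exemption $175,000 → ($544,000 − $175,000) × 3.8% × 244/365 = $9,373.6110
2 September – 31 December 2021: 121 days, exemption $405,000 → ($544,000 − $405,000) × 3.8% × 121/365 = $1,751.0192
Total = $11,124.6301

$11,124.63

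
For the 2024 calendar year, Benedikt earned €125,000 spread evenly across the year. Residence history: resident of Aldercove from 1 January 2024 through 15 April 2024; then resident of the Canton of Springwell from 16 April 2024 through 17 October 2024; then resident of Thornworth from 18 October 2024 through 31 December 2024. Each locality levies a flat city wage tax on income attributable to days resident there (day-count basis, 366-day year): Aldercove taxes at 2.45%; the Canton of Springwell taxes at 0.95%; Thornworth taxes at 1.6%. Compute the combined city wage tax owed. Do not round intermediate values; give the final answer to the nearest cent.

Aldercove, 1 January – 15 April 2024: 106 days → €125,000 × 2.45% × 106/366 = €886.9536
The Canton of Springwell, 16 April – 17 October 2024: 185 days → €125,000 × 0.95% × 185/366 = €600.2391
Thornworth, 18 October – 31 December 2024: 75 days → €125,000 × 1.6% × 75/366 = €409.8361
Total = €1,897.0287

€1,897.03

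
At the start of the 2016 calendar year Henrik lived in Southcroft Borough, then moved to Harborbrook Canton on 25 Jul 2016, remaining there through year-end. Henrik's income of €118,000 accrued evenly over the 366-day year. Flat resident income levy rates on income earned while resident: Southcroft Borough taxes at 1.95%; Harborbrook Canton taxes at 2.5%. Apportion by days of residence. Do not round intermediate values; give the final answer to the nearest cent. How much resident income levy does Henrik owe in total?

€2,584.72

Southcroft Borough, 1 Jan – 24 Jul 2016: 206 days → €118,000 × 1.95% × 206/366 = €1,295.0984
Harborbrook Canton, 25 Jul – 31 Dec 2016: 160 days → €118,000 × 2.5% × 160/366 = €1,289.6175
Total = €2,584.7158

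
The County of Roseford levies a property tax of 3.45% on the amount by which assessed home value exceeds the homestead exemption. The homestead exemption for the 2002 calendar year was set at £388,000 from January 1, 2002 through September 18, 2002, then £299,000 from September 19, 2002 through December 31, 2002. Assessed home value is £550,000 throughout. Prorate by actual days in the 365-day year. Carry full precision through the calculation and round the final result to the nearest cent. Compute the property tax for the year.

£6,463.88

January 1 – September 18, 2002: 261 days, exemption £388,000 → (£550,000 − £388,000) × 3.45% × 261/365 = £3,996.5178
September 19 – December 31, 2002: 104 days, exemption £299,000 → (£550,000 − £299,000) × 3.45% × 104/365 = £2,467.3644
Total = £6,463.8822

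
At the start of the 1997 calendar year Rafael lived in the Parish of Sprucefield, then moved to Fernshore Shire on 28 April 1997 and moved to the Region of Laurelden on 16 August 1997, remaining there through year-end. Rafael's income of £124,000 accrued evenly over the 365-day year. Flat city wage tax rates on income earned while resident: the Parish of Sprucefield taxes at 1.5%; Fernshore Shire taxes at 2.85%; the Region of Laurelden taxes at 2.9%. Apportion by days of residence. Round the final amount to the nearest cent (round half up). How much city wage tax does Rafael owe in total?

The Parish of Sprucefield, 1 January – 27 April 1997: 117 days → £124,000 × 1.5% × 117/365 = £596.2192
Fernshore Shire, 28 April – 15 August 1997: 110 days → £124,000 × 2.85% × 110/365 = £1,065.0411
The Region of Laurelden, 16 August – 31 December 1997: 138 days → £124,000 × 2.9% × 138/365 = £1,359.5836
Total = £3,020.8438

£3,020.84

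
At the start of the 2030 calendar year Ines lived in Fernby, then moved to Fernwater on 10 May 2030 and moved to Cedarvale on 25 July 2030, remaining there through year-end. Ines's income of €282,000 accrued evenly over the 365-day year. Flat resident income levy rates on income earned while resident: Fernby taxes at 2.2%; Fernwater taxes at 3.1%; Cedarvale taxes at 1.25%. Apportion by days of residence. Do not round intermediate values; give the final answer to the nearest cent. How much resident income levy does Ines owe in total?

Fernby, 1 January – 9 May 2030: 129 days → €282,000 × 2.2% × 129/365 = €2,192.6466
Fernwater, 10 May – 24 July 2030: 76 days → €282,000 × 3.1% × 76/365 = €1,820.2521
Cedarvale, 25 July – 31 December 2030: 160 days → €282,000 × 1.25% × 160/365 = €1,545.2055
Total = €5,558.1041

€5,558.10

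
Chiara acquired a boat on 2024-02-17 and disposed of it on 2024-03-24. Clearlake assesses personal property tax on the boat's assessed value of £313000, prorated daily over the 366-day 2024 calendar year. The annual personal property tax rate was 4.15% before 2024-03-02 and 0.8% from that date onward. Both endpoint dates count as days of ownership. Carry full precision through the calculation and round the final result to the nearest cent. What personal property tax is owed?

2024-02-17 to 2024-03-01: 14 days at 4.15% → £313000 × 4.15% × 14/366 = £496.8661
2024-03-02 to 2024-03-24: 23 days at 0.8% → £313000 × 0.8% × 23/366 = £157.3552
Total = £654.2213

£654.22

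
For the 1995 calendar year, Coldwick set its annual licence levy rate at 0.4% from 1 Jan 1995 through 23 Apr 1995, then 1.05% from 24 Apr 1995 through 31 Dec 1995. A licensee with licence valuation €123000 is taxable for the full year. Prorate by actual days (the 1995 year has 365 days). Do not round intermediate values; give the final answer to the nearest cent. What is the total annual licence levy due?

€1043.98

1 Jan – 23 Apr 1995: 113 days at 0.4% → €123000 × 0.4% × 113/365 = €152.3178
24 Apr – 31 Dec 1995: 252 days at 1.05% → €123000 × 1.05% × 252/365 = €891.6658
Total = €1043.9836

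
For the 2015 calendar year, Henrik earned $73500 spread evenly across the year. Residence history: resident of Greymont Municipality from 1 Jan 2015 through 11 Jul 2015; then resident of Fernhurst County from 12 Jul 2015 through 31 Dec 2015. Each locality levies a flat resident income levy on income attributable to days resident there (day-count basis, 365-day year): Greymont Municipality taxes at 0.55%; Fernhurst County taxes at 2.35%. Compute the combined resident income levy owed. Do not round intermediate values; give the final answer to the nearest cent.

$1031.32

Greymont Municipality, 1 Jan – 11 Jul 2015: 192 days → $73500 × 0.55% × 192/365 = $212.6466
Fernhurst County, 12 Jul – 31 Dec 2015: 173 days → $73500 × 2.35% × 173/365 = $818.6692
Total = $1031.3158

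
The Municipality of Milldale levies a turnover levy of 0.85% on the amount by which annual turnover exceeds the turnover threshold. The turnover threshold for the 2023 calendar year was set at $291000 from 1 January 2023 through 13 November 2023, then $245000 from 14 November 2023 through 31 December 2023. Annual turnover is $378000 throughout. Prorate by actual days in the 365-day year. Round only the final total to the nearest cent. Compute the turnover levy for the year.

1 January – 13 November 2023: 317 days, exemption $291000 → ($378000 − $291000) × 0.85% × 317/365 = $642.2507
14 November – 31 December 2023: 48 days, exemption $245000 → ($378000 − $245000) × 0.85% × 48/365 = $148.6685
Total = $790.9192

$790.92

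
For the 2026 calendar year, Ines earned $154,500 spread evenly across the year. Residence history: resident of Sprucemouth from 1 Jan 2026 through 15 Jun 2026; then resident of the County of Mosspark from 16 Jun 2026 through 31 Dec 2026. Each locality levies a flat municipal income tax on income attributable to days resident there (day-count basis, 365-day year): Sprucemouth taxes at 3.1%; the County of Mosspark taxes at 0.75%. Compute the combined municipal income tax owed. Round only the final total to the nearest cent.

$2,810.00

Sprucemouth, 1 Jan – 15 Jun 2026: 166 days → $154,500 × 3.1% × 166/365 = $2,178.2384
The County of Mosspark, 16 Jun – 31 Dec 2026: 199 days → $154,500 × 0.75% × 199/365 = $631.7568
Total = $2,809.9952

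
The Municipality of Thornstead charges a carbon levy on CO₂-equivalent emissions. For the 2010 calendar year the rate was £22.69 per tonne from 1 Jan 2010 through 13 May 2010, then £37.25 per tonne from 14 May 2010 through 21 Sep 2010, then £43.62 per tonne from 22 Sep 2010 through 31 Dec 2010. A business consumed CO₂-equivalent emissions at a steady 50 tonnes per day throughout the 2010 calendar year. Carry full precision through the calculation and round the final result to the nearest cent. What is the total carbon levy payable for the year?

£615,157.00

1 Jan – 13 May 2010: 133 days × 50 tonnes/day = 6,650 tonnes at £22.69/tonne → £150,888.50
14 May – 21 Sep 2010: 131 days × 50 tonnes/day = 6,550 tonnes at £37.25/tonne → £243,987.50
22 Sep – 31 Dec 2010: 101 days × 50 tonnes/day = 5,050 tonnes at £43.62/tonne → £220,281.00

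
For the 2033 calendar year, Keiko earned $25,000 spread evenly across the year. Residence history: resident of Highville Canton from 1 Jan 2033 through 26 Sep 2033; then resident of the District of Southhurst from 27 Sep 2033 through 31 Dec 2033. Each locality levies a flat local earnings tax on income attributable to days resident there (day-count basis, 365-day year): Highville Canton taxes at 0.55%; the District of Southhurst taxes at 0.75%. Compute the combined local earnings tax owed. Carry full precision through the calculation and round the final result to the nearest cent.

$150.65

Highville Canton, 1 Jan – 26 Sep 2033: 269 days → $25,000 × 0.55% × 269/365 = $101.3356
The District of Southhurst, 27 Sep – 31 Dec 2033: 96 days → $25,000 × 0.75% × 96/365 = $49.3151
Total = $150.6507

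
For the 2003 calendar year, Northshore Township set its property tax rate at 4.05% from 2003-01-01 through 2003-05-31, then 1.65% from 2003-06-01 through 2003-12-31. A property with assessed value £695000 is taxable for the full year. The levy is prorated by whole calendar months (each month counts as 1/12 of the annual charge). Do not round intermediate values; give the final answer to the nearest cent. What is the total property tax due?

2003-01-01 to 2003-05-31: 5 months at 4.05% → £695000 × 4.05% × 5/12 = £11728.1250
2003-06-01 to 2003-12-31: 7 months at 1.65% → £695000 × 1.65% × 7/12 = £6689.3750
Total = £18417.5000

£18417.50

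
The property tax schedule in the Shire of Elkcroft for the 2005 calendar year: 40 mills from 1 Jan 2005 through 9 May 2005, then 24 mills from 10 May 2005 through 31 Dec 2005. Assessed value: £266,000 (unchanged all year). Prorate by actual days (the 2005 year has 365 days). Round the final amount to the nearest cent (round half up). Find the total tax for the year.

£7,888.18

1 Jan – 9 May 2005: 129 days at 40 mills → £266,000 × 4% × 129/365 = £3,760.4384
10 May – 31 Dec 2005: 236 days at 24 mills → £266,000 × 2.4% × 236/365 = £4,127.7370
Total = £7,888.1753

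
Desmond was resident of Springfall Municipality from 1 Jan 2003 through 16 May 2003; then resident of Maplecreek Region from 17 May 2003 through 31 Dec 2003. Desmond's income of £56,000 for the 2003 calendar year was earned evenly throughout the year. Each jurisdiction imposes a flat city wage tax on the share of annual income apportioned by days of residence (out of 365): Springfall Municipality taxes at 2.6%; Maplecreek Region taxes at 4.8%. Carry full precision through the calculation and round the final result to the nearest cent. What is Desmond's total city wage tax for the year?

Springfall Municipality, 1 Jan – 16 May 2003: 136 days → £56,000 × 2.6% × 136/365 = £542.5096
Maplecreek Region, 17 May – 31 Dec 2003: 229 days → £56,000 × 4.8% × 229/365 = £1,686.4438
Total = £2,228.9534

£2,228.95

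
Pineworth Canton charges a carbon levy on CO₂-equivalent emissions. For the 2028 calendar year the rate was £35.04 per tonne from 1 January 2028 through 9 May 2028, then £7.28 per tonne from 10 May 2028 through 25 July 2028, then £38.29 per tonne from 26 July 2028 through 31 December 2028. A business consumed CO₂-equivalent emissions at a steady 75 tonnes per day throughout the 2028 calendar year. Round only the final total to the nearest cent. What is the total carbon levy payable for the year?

1 January – 9 May 2028: 130 days × 75 tonnes/day = 9,750 tonnes at £35.04/tonne → £341,640.00
10 May – 25 July 2028: 77 days × 75 tonnes/day = 5,775 tonnes at £7.28/tonne → £42,042.00
26 July – 31 December 2028: 159 days × 75 tonnes/day = 11,925 tonnes at £38.29/tonne → £456,608.25

£840,290.25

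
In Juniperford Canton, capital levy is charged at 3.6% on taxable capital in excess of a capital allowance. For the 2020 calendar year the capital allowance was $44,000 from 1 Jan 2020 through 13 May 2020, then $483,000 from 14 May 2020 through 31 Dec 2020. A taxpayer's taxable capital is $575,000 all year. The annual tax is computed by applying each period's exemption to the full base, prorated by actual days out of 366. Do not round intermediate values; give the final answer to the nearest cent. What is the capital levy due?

$9,098.16

1 Jan – 13 May 2020: 134 days, exemption $44,000 → ($575,000 − $44,000) × 3.6% × 134/366 = $6,998.7541
14 May – 31 Dec 2020: 232 days, exemption $483,000 → ($575,000 − $483,000) × 3.6% × 232/366 = $2,099.4098
Total = $9,098.1639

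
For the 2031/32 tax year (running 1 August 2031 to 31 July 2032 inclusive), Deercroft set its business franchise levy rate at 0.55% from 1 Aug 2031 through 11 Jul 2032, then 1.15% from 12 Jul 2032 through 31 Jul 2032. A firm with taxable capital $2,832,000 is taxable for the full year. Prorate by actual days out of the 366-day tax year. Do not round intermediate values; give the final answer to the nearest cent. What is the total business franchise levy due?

$16,504.52

1 Aug 2031 – 11 Jul 2032: 346 days at 0.55% → $2,832,000 × 0.55% × 346/366 = $14,724.8525
12 Jul – 31 Jul 2032: 20 days at 1.15% → $2,832,000 × 1.15% × 20/366 = $1,779.6721
Total = $16,504.5246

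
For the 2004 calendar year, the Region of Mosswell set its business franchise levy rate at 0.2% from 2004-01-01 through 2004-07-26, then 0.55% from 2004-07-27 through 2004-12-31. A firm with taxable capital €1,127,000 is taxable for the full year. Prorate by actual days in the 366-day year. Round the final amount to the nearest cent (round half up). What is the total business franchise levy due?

€3,956.82

2004-01-01 to 2004-07-26: 208 days at 0.2% → €1,127,000 × 0.2% × 208/366 = €1,280.9617
2004-07-27 to 2004-12-31: 158 days at 0.55% → €1,127,000 × 0.55% × 158/366 = €2,675.8552
Total = €3,956.8169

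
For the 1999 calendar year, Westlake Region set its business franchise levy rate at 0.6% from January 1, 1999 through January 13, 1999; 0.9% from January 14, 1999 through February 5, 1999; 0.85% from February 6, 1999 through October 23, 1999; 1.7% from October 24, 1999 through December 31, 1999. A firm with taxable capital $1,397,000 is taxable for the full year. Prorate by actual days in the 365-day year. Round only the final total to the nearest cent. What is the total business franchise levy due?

$14,038.89

January 1 – January 13, 1999: 13 days at 0.6% → $1,397,000 × 0.6% × 13/365 = $298.5370
January 14 – February 5, 1999: 23 days at 0.9% → $1,397,000 × 0.9% × 23/365 = $792.2712
February 6 – October 23, 1999: 260 days at 0.85% → $1,397,000 × 0.85% × 260/365 = $8,458.5479
October 24 – December 31, 1999: 69 days at 1.7% → $1,397,000 × 1.7% × 69/365 = $4,489.5370
Total = $14,038.8932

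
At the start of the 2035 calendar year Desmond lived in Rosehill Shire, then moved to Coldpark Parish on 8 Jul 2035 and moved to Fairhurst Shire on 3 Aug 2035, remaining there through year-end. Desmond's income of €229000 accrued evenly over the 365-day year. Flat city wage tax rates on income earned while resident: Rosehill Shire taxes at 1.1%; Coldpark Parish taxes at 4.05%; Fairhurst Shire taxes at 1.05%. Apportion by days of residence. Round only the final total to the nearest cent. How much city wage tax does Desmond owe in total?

€2952.85

Rosehill Shire, 1 Jan – 7 Jul 2035: 188 days → €229000 × 1.1% × 188/365 = €1297.4575
Coldpark Parish, 8 Jul – 2 Aug 2035: 26 days → €229000 × 4.05% × 26/365 = €660.6493
Fairhurst Shire, 3 Aug – 31 Dec 2035: 151 days → €229000 × 1.05% × 151/365 = €994.7384
Total = €2952.8452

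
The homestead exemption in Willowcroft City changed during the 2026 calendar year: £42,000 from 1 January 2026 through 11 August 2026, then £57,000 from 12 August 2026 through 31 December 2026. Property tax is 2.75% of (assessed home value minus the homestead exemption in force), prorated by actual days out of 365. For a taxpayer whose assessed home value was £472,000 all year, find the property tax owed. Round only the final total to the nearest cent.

£11,664.52

1 January – 11 August 2026: 223 days, exemption £42,000 → (£472,000 − £42,000) × 2.75% × 223/365 = £7,224.5890
12 August – 31 December 2026: 142 days, exemption £57,000 → (£472,000 − £57,000) × 2.75% × 142/365 = £4,439.9315
Total = £11,664.5205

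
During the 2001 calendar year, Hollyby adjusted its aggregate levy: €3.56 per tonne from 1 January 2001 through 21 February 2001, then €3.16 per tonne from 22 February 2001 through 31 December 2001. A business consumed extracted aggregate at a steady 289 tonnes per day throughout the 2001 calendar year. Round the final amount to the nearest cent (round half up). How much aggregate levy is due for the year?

€339,343.80

1 January – 21 February 2001: 52 days × 289 tonnes/day = 15,028 tonnes at €3.56/tonne → €53,499.68
22 February – 31 December 2001: 313 days × 289 tonnes/day = 90,457 tonnes at €3.16/tonne → €285,844.12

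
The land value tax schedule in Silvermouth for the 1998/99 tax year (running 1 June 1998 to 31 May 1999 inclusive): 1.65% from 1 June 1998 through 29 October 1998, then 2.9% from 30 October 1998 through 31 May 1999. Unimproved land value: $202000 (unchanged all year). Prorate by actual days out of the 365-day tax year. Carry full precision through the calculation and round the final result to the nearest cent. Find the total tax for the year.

1 June – 29 October 1998: 151 days at 1.65% → $202000 × 1.65% × 151/365 = $1378.8575
30 October 1998 – 31 May 1999: 214 days at 2.9% → $202000 × 2.9% × 214/365 = $3434.5534
Total = $4813.4110

$4813.41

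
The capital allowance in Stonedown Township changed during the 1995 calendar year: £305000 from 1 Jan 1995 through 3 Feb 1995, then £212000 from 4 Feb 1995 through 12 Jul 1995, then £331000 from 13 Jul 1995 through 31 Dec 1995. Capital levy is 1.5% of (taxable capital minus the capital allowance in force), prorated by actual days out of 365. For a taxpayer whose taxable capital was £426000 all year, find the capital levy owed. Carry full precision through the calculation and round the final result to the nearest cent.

£2238.90

1 Jan – 3 Feb 1995: 34 days, exemption £305000 → (£426000 − £305000) × 1.5% × 34/365 = £169.0685
4 Feb – 12 Jul 1995: 159 days, exemption £212000 → (£426000 − £212000) × 1.5% × 159/365 = £1398.3288
13 Jul – 31 Dec 1995: 172 days, exemption £331000 → (£426000 − £331000) × 1.5% × 172/365 = £671.5068
Total = £2238.9041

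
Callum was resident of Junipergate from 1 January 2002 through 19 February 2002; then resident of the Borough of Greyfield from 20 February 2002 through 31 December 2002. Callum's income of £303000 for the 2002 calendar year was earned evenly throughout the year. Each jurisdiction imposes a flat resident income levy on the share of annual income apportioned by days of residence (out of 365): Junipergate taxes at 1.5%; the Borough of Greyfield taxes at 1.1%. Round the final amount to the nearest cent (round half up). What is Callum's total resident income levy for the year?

£3499.03

Junipergate, 1 January – 19 February 2002: 50 days → £303000 × 1.5% × 50/365 = £622.6027
The Borough of Greyfield, 20 February – 31 December 2002: 315 days → £303000 × 1.1% × 315/365 = £2876.4247
Total = £3499.0274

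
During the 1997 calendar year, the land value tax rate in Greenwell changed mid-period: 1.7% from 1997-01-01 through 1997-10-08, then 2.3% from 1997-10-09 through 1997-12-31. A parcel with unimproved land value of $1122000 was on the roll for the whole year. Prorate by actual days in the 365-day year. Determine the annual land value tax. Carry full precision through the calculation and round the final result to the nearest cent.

$20623.28

1997-01-01 to 1997-10-08: 281 days at 1.7% → $1122000 × 1.7% × 281/365 = $14684.3671
1997-10-09 to 1997-12-31: 84 days at 2.3% → $1122000 × 2.3% × 84/365 = $5938.9151
Total = $20623.2822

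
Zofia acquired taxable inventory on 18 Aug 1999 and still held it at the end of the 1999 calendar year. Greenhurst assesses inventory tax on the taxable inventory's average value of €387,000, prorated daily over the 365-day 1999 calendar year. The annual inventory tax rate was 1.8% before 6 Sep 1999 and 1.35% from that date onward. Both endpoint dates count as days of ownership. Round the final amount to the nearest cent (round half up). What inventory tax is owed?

€2,037.32

18 Aug – 5 Sep 1999: 19 days at 1.8% → €387,000 × 1.8% × 19/365 = €362.6137
6 Sep – 31 Dec 1999: 117 days at 1.35% → €387,000 × 1.35% × 117/365 = €1,674.7027
Total = €2,037.3164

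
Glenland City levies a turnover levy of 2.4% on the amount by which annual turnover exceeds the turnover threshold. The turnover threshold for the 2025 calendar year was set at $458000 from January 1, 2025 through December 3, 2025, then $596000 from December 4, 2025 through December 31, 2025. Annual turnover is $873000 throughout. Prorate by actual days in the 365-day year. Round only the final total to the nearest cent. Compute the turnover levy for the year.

$9705.93

January 1 – December 3, 2025: 337 days, exemption $458000 → ($873000 − $458000) × 2.4% × 337/365 = $9195.9452
December 4 – December 31, 2025: 28 days, exemption $596000 → ($873000 − $596000) × 2.4% × 28/365 = $509.9836
Total = $9705.9288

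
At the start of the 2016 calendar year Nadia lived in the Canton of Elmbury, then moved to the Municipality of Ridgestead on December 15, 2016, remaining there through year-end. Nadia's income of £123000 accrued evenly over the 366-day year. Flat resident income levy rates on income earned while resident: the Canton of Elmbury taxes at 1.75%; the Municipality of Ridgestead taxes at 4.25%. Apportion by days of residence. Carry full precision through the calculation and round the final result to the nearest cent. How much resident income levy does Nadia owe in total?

The Canton of Elmbury, January 1 – December 14, 2016: 349 days → £123000 × 1.75% × 349/366 = £2052.5205
The Municipality of Ridgestead, December 15 – December 31, 2016: 17 days → £123000 × 4.25% × 17/366 = £242.8074
Total = £2295.3279

£2295.33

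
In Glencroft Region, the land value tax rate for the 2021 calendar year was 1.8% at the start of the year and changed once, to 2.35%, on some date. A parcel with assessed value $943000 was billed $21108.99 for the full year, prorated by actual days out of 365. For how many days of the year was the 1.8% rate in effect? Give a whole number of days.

74 days

Let d = days at the first rate; then 365 − d days at the second rate.
$943000 × [1.8%·d + 2.35%·(365−d)] / 365 = $21108.99
Solving gives d = 74, so the new rate took effect on March 16, 2021.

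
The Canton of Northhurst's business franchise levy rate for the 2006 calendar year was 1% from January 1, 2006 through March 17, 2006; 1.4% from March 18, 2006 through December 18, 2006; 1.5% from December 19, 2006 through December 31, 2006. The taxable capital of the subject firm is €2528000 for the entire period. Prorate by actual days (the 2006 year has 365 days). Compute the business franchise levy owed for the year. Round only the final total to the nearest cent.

€33376.53

January 1 – March 17, 2006: 76 days at 1% → €2528000 × 1% × 76/365 = €5263.7808
March 18 – December 18, 2006: 276 days at 1.4% → €2528000 × 1.4% × 276/365 = €26762.1699
December 19 – December 31, 2006: 13 days at 1.5% → €2528000 × 1.5% × 13/365 = €1350.5753
Total = €33376.5260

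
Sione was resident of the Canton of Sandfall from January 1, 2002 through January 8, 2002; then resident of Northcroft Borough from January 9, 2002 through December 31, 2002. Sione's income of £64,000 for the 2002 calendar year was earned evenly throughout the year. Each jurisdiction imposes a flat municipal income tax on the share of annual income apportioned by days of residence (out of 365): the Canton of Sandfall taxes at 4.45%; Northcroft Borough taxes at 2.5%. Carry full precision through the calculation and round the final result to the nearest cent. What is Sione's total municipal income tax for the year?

The Canton of Sandfall, January 1 – January 8, 2002: 8 days → £64,000 × 4.45% × 8/365 = £62.4219
Northcroft Borough, January 9 – December 31, 2002: 357 days → £64,000 × 2.5% × 357/365 = £1,564.9315
Total = £1,627.3534

£1,627.35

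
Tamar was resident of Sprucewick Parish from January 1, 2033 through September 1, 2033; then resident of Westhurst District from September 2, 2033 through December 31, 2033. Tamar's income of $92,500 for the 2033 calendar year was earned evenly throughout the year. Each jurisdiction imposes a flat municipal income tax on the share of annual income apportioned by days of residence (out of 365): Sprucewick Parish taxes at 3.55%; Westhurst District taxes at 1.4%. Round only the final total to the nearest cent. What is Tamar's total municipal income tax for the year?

$2,624.47

Sprucewick Parish, January 1 – September 1, 2033: 244 days → $92,500 × 3.55% × 244/365 = $2,195.1644
Westhurst District, September 2 – December 31, 2033: 121 days → $92,500 × 1.4% × 121/365 = $429.3014
Total = $2,624.4658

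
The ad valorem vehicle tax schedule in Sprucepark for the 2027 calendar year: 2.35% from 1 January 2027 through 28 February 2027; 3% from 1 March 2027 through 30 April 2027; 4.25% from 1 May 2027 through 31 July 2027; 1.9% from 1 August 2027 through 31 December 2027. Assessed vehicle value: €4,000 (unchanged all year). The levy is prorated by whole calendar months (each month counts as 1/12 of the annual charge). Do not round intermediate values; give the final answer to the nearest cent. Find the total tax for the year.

€109.83

1 January – 28 February 2027: 2 months at 2.35% → €4,000 × 2.35% × 2/12 = €15.6667
1 March – 30 April 2027: 2 months at 3% → €4,000 × 3% × 2/12 = €20.0000
1 May – 31 July 2027: 3 months at 4.25% → €4,000 × 4.25% × 3/12 = €42.5000
1 August – 31 December 2027: 5 months at 1.9% → €4,000 × 1.9% × 5/12 = €31.6667
Total = €109.8333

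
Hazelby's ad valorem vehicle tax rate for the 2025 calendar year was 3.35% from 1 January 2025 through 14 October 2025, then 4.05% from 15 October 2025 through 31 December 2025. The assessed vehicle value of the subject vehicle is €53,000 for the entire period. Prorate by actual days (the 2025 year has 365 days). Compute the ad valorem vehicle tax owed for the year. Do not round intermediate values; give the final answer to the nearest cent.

€1,854.78

1 January – 14 October 2025: 287 days at 3.35% → €53,000 × 3.35% × 287/365 = €1,396.0781
15 October – 31 December 2025: 78 days at 4.05% → €53,000 × 4.05% × 78/365 = €458.7041
Total = €1,854.7822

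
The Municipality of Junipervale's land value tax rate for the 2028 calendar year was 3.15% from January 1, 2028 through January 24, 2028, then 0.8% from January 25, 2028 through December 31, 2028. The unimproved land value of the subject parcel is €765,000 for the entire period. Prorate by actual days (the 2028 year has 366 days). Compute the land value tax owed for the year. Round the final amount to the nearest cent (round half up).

January 1 – January 24, 2028: 24 days at 3.15% → €765,000 × 3.15% × 24/366 = €1,580.1639
January 25 – December 31, 2028: 342 days at 0.8% → €765,000 × 0.8% × 342/366 = €5,718.6885
Total = €7,298.8525

€7,298.85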